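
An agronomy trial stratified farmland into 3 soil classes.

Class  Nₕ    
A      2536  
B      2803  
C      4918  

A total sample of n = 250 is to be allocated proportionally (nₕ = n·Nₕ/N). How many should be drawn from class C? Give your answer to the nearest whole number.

120

N = 2536 + 2803 + 4918 = 10257.
n_C = 250·4918/10257 = 119.869... → 120.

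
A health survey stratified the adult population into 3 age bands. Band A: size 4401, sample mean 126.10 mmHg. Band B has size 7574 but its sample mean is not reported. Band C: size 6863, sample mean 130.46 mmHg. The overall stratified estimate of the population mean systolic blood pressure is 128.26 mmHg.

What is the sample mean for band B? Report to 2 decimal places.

Σ Nₕx̄ₕ = N·μ, so 7574·x̄_B = 18838·128.26 − (4401·126.10 + 6863·130.46).
= 2416161.88 − 1450313.08 = 965848.8.
x̄_B = 965848.8 / 7574 = 127.5216... → 127.52.

127.52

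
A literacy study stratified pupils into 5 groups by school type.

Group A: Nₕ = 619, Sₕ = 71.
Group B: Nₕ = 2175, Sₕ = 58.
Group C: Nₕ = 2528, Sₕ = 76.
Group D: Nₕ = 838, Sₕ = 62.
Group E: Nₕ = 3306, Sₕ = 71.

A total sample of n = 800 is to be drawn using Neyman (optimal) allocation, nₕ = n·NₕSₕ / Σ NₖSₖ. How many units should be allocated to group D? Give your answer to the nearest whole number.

64

Σ NₕSₕ = 619·71 + 2175·58 + 2528·76 + 838·62 + 3306·71 = 648909.
Share for D: 51956/648909 = 0.08007.
n_D = 800 × 0.08007 = 64.053... → 64.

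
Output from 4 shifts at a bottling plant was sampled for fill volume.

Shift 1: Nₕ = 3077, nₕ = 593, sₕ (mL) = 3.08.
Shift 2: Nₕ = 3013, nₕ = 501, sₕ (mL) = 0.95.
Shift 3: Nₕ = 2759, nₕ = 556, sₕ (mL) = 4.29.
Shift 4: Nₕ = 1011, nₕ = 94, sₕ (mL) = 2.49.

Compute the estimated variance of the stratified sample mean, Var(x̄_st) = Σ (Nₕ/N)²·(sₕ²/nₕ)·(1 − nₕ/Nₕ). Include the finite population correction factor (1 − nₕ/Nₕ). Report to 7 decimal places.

0.0040963

N = 9860; Wₕ = Nₕ/N.
shift 1: (3077/9860)²·3.08²/593·(1 − 593/3077) = 0.0012576853
shift 2: (3013/9860)²·0.95²/501·(1 − 501/3013) = 0.0001402408
shift 3: (2759/9860)²·4.29²/556·(1 − 556/2759) = 0.0020694368
shift 4: (1011/9860)²·2.49²/94·(1 − 94/1011) = 0.0006289810
Sum = 0.0040963439 → 0.0040963.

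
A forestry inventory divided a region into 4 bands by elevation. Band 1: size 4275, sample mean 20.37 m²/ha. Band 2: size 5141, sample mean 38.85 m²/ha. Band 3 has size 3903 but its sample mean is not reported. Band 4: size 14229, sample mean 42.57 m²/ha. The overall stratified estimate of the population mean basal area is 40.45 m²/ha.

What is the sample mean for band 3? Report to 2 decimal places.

N = 4275 + 5141 + 3903 + 14229 = 27548.
Overall total = μ·N = 40.45·27548 = 1114316.6.
Subtract the known strata: 4275·20.37 + 5141·38.85 + 14229·42.57 = 892538.13.
Remaining total for band 3: 1114316.6 − 892538.13 = 221778.47.
Divide by its size: 221778.47 / 3903 = 56.8226... → 56.82.

56.82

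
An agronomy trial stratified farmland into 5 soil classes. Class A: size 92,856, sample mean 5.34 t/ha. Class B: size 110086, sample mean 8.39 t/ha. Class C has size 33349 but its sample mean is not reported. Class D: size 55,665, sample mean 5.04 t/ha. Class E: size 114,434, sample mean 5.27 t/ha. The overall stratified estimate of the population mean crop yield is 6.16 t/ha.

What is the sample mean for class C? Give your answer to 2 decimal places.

N = 92856 + 110086 + 33349 + 55665 + 114434 = 406390.
Overall total = μ·N = 6.16·406390 = 2503362.4.
Subtract the known strata: 92856·5.34 + 110086·8.39 + 55665·5.04 + 114434·5.27 = 2303091.36.
Remaining total for class C: 2503362.4 − 2303091.36 = 200271.04.
Divide by its size: 200271.04 / 33349 = 6.0053... → 6.01.

6.01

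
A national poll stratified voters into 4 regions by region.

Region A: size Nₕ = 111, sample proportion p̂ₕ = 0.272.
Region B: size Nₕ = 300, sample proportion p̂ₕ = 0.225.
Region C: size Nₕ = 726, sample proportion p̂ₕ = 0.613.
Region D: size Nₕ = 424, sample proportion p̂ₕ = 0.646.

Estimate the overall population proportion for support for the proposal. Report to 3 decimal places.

N = 111 + 300 + 726 + 424 = 1561.
Overall proportion = Σ (Nₕ/N)·p̂ₕ.
Σ Nₕp̂ₕ = 30.192 + 67.5 + 445.038 + 273.904 = 816.634.
816.634 / 1561 = 0.52315... → 0.523.

0.523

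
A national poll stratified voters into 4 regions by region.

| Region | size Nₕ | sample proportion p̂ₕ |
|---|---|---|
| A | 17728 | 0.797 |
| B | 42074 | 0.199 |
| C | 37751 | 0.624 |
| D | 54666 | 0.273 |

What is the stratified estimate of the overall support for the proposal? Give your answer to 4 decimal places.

Wₕ = Nₕ/N with N = 152219: 0.1165, 0.2764, 0.2480, 0.3591.
p̂_st = 0.1165·0.797 + 0.2764·0.199 + 0.2480·0.624 + 0.3591·0.273 ≈ 0.400623... → 0.4006.

0.4006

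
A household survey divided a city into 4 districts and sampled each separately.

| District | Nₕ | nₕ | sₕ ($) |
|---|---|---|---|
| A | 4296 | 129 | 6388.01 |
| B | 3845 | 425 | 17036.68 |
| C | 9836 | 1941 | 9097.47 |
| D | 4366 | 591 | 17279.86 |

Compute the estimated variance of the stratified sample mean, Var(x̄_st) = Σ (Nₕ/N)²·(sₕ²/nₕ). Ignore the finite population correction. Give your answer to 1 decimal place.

N = 22343; Wₕ = Nₕ/N.
district A: (4296/22343)²·6388.01²/129 = 11694.6449
district B: (3845/22343)²·17036.68²/425 = 20225.1019
district C: (9836/22343)²·9097.47²/1941 = 8263.6097
district D: (4366/22343)²·17279.86²/591 = 19292.0087
Sum = 59475.3653 → 59475.4.

59475.4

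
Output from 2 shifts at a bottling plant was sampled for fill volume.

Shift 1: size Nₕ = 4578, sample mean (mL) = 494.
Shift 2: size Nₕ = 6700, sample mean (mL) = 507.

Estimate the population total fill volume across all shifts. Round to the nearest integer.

Estimate total by summing Nₕ·x̄ₕ over strata.
4578·494 + 6700·507 = 2261532 + 3396900 = 5658432.

5658432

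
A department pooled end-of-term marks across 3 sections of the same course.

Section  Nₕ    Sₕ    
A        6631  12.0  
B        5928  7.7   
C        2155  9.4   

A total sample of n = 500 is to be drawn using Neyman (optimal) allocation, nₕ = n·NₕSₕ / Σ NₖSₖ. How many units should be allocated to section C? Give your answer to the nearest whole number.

A: NₕSₕ = 6631·12.0 = 79572
B: NₕSₕ = 5928·7.7 = 45645.6
C: NₕSₕ = 2155·9.4 = 20257
Σ NₕSₕ = 145474.6.
n_C = 500·20257/145474.6 = 69.624... → 70.

70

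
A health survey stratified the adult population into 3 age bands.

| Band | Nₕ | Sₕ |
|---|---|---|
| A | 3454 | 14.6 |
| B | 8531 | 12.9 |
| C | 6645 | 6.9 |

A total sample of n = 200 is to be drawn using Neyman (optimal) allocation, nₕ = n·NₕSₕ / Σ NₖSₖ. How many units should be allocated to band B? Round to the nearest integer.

107

A: NₕSₕ = 3454·14.6 = 50428.4
B: NₕSₕ = 8531·12.9 = 110049.9
C: NₕSₕ = 6645·6.9 = 45850.5
Σ NₕSₕ = 206328.8.
n_B = 200·110049.9/206328.8 = 106.674... → 107.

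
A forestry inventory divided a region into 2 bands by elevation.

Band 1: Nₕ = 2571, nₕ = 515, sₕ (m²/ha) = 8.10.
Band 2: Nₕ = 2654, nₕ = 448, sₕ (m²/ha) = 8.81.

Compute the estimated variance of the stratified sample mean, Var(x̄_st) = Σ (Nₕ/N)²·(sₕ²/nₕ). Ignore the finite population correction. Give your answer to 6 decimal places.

0.075545

N = 5225. Term for each stratum: Wₕ²sₕ²/nₕ.
Var(x̄_st) = 0.030845682 + 0.044699540 = 0.075545221 → 0.075545.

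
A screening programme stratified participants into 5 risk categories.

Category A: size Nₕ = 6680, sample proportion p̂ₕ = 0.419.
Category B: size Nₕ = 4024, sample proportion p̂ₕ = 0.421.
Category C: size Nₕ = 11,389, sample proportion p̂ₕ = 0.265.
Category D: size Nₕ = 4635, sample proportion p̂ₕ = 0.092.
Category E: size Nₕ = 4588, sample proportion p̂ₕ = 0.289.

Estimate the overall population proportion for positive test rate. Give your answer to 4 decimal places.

0.2958

N = 6680 + 4024 + 11389 + 4635 + 4588 = 31316.
Overall proportion = Σ (Nₕ/N)·p̂ₕ.
Σ Nₕp̂ₕ = 2798.92 + 1694.104 + 3018.085 + 426.42 + 1325.932 = 9263.461.
9263.461 / 31316 = 0.295806... → 0.2958.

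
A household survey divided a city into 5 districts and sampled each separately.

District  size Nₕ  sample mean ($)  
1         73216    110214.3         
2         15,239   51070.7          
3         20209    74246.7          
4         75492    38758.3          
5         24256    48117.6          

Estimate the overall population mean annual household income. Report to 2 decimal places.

N = 208412; weights Wₕ = Nₕ/N = (0.3513, 0.0731, 0.0970, 0.3622, 0.1164).
x̄_st = Σ Wₕ·x̄ₕ = 0.3513·110214.3 + 0.0731·51070.7 + 0.0970·74246.7 + 0.3622·38758.3 + 0.1164·48117.6 ≈ 69291.8365...
→ 69291.84.

69291.84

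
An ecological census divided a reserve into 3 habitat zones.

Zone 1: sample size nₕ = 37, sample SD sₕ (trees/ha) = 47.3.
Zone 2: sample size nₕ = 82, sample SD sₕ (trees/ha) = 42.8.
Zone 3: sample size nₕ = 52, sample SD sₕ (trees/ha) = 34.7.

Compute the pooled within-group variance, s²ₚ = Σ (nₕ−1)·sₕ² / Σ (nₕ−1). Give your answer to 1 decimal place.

Degrees of freedom: 36 + 81 + 51 = 168.
Σ(nₕ−1)sₕ² = 36·2237.29 + 81·1831.84 + 51·1204.09 = 290330.07.
s²ₚ = 290330.07 / 168 = 1728.155... → 1728.2.

1728.2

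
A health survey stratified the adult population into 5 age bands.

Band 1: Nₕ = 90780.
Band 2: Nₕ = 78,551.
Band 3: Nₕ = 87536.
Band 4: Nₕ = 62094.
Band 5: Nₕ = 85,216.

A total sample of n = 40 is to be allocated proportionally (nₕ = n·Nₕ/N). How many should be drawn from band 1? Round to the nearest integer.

9

N = 90780 + 78551 + 87536 + 62094 + 85216 = 404177.
n_1 = 40·90780/404177 = 8.984... → 9.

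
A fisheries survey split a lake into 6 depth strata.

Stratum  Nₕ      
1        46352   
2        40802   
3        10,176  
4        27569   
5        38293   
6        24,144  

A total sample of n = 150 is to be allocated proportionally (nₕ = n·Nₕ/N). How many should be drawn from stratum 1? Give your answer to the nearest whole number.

37

Share of stratum 1 = 46352/187336 = 0.24743.
Allocate 150 × 0.24743 = 37.114... → 37.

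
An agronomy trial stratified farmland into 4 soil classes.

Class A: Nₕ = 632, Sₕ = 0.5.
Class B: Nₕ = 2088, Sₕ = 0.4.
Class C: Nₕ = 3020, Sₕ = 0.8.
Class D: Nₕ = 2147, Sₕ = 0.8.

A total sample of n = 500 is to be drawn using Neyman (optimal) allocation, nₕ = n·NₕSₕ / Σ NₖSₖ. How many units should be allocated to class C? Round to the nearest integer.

A: NₕSₕ = 632·0.5 = 316
B: NₕSₕ = 2088·0.4 = 835.2
C: NₕSₕ = 3020·0.8 = 2416
D: NₕSₕ = 2147·0.8 = 1717.6
Σ NₕSₕ = 5284.8.
n_C = 500·2416/5284.8 = 228.580... → 229.

229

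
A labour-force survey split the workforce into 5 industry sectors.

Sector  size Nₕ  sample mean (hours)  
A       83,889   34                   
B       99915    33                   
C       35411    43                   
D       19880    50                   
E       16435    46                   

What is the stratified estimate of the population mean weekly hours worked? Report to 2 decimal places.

36.87

N = 255530; weights Wₕ = Nₕ/N = (0.3283, 0.3910, 0.1386, 0.0778, 0.0643).
x̄_st = Σ Wₕ·x̄ₕ = 0.3283·34 + 0.3910·33 + 0.1386·43 + 0.0778·50 + 0.0643·46 ≈ 36.8728...
→ 36.87.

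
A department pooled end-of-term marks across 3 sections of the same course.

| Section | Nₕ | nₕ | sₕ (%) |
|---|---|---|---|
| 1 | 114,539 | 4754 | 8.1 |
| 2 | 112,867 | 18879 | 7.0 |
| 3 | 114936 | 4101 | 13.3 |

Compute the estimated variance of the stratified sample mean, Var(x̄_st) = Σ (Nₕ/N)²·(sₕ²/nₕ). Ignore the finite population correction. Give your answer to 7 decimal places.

0.0066889

N = 342342. Term for each stratum: Wₕ²sₕ²/nₕ.
Var(x̄_st) = 0.0015448890 + 0.0002821179 + 0.0048618920 = 0.0066888988 → 0.0066889.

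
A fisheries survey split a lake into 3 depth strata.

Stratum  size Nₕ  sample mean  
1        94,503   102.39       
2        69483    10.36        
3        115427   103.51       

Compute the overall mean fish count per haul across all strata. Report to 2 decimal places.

79.97

N = 279413; weights Wₕ = Nₕ/N = (0.3382, 0.2487, 0.4131).
x̄_st = Σ Wₕ·x̄ₕ = 0.3382·102.39 + 0.2487·10.36 + 0.4131·103.51 ≈ 79.9671...
→ 79.97.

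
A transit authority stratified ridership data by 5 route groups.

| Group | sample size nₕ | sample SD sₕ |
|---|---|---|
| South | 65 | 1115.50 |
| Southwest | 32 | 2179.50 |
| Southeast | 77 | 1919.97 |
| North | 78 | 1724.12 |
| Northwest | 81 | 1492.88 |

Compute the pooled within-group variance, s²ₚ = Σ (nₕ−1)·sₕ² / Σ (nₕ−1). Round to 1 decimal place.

South: (65−1)·1115.50² = 64·1244340.25 = 79637776
Southwest: (32−1)·2179.50² = 31·4750220.25 = 147256827.75
Southeast: (77−1)·1919.97² = 76·3686284.8009 = 280157644.8684
North: (78−1)·1724.12² = 77·2972589.7744 = 228889412.6288
Northwest: (81−1)·1492.88² = 80·2228690.6944 = 178295255.552
Numerator = 914236916.7992; denominator = Σ(nₕ−1) = 328.
s²ₚ = 914236916.7992/328 = 2787307.673... → 2787307.7.

2787307.7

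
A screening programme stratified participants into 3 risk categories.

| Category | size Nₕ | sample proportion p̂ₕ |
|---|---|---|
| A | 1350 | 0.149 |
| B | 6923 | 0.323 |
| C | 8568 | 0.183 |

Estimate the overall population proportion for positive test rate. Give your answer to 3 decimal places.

Wₕ = Nₕ/N with N = 16841: 0.0802, 0.4111, 0.5088.
p̂_st = 0.0802·0.149 + 0.4111·0.323 + 0.5088·0.183 ≈ 0.23783... → 0.238.

0.238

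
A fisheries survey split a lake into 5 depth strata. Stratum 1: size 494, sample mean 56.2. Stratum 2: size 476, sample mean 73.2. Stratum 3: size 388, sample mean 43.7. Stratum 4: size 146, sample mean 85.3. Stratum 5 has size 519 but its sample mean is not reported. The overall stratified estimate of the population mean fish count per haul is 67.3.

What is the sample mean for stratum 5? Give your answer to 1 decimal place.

N = 494 + 476 + 388 + 146 + 519 = 2023.
Overall total = μ·N = 67.3·2023 = 136147.9.
Subtract the known strata: 494·56.2 + 476·73.2 + 388·43.7 + 146·85.3 = 92015.4.
Remaining total for stratum 5: 136147.9 − 92015.4 = 44132.5.
Divide by its size: 44132.5 / 519 = 85.034... → 85.0.

85.0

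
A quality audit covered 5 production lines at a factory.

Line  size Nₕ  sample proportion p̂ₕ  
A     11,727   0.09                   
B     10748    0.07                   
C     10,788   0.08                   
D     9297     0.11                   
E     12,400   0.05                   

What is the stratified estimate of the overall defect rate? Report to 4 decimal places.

0.0785

N = 11727 + 10748 + 10788 + 9297 + 12400 = 54960.
Overall proportion = Σ (Nₕ/N)·p̂ₕ.
Σ Nₕp̂ₕ = 1055.43 + 752.36 + 863.04 + 1022.67 + 620 = 4313.5.
4313.5 / 54960 = 0.078484... → 0.0785.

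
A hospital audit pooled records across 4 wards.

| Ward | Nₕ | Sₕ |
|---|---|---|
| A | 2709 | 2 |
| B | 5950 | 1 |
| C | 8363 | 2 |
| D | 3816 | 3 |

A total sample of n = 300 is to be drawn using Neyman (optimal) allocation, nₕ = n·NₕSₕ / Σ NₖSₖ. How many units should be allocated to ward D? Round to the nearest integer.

Σ NₕSₕ = 2709·2 + 5950·1 + 8363·2 + 3816·3 = 39542.
Share for D: 11448/39542 = 0.28951.
n_D = 300 × 0.28951 = 86.854... → 87.

87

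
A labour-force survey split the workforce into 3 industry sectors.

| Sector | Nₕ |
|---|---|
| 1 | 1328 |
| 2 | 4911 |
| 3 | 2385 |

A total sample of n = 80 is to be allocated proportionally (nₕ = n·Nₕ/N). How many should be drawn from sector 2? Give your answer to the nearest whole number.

46

Share of sector 2 = 4911/8624 = 0.56946.
Allocate 80 × 0.56946 = 45.557... → 46.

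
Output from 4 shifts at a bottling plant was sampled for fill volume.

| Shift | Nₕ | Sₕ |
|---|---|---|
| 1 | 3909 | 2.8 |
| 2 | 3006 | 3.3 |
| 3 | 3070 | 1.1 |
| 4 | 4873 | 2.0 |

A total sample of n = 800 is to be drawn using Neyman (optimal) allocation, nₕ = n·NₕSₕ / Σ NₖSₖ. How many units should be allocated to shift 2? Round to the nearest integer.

233

1: NₕSₕ = 3909·2.8 = 10945.2
2: NₕSₕ = 3006·3.3 = 9919.8
3: NₕSₕ = 3070·1.1 = 3377
4: NₕSₕ = 4873·2.0 = 9746
Σ NₕSₕ = 33988.
n_2 = 800·9919.8/33988 = 233.489... → 233.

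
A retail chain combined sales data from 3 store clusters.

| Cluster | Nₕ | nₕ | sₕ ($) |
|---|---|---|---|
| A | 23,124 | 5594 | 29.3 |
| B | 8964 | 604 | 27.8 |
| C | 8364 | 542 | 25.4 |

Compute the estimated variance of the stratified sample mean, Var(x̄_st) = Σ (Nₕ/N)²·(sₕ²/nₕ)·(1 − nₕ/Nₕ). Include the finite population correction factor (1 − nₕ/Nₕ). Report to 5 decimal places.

0.14421

N = 40452; Wₕ = Nₕ/N.
cluster A: (23124/40452)²·29.3²/5594·(1 − 5594/23124) = 0.03801698
cluster B: (8964/40452)²·27.8²/604·(1 − 604/8964) = 0.05859773
cluster C: (8364/40452)²·25.4²/542·(1 − 542/8364) = 0.04759047
Sum = 0.14420518 → 0.14421.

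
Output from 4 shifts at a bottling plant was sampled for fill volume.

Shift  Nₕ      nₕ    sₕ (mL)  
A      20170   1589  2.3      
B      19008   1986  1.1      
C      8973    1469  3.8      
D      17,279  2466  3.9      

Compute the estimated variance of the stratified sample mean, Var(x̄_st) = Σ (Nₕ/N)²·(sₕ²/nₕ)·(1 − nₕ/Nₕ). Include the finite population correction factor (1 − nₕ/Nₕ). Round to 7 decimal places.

N = 65430. Term for each stratum: Wₕ²sₕ²/nₕ·(1−nₕ/Nₕ).
Var(x̄_st) = 0.0002914425 + 0.0000460468 + 0.0001546045 + 0.0003687601 = 0.0008608539 → 0.0008609.

0.0008609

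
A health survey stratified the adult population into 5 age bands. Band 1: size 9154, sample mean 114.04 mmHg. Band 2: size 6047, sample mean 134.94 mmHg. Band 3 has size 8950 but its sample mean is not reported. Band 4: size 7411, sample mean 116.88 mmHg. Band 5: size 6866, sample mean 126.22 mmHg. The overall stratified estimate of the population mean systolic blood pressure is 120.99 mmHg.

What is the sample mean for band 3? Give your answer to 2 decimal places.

118.06

N = 9154 + 6047 + 8950 + 7411 + 6866 = 38428.
Overall total = μ·N = 120.99·38428 = 4649403.72.
Subtract the known strata: 9154·114.04 + 6047·134.94 + 7411·116.88 + 6866·126.22 = 3592728.54.
Remaining total for band 3: 4649403.72 − 3592728.54 = 1056675.18.
Divide by its size: 1056675.18 / 8950 = 118.0643... → 118.06.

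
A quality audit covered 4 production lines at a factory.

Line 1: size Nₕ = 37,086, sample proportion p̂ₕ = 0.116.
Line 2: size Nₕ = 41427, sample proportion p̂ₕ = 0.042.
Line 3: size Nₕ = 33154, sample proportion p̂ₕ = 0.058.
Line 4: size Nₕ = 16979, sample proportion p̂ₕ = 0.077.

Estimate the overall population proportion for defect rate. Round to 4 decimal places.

0.0721

N = 37086 + 41427 + 33154 + 16979 = 128646.
Overall proportion = Σ (Nₕ/N)·p̂ₕ.
Σ Nₕp̂ₕ = 4301.976 + 1739.934 + 1922.932 + 1307.383 = 9272.225.
9272.225 / 128646 = 0.072076... → 0.0721.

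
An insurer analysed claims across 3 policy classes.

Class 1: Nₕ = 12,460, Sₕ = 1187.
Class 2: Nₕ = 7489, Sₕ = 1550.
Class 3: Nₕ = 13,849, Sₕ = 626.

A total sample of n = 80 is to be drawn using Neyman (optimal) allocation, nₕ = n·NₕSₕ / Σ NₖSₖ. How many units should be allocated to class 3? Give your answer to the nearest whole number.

20

Σ NₕSₕ = 12460·1187 + 7489·1550 + 13849·626 = 35067444.
Share for 3: 8669474/35067444 = 0.24722.
n_3 = 80 × 0.24722 = 19.778... → 20.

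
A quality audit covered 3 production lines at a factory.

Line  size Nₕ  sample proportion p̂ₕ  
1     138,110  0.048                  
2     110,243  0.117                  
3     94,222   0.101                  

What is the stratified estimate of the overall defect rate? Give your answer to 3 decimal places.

Wₕ = Nₕ/N with N = 342575: 0.4032, 0.3218, 0.2750.
p̂_st = 0.4032·0.048 + 0.3218·0.117 + 0.2750·0.101 ≈ 0.08478... → 0.085.

0.085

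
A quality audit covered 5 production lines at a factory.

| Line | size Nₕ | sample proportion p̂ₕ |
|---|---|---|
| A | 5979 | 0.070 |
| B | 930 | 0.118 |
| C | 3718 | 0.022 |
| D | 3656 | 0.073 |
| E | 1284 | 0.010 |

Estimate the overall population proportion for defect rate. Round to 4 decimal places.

0.0572

N = 5979 + 930 + 3718 + 3656 + 1284 = 15567.
Overall proportion = Σ (Nₕ/N)·p̂ₕ.
Σ Nₕp̂ₕ = 418.53 + 109.74 + 81.796 + 266.888 + 12.84 = 889.794.
889.794 / 15567 = 0.057159... → 0.0572.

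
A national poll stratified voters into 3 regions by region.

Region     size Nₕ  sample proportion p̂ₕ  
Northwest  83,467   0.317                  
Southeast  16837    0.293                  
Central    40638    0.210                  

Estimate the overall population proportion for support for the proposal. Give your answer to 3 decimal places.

Wₕ = Nₕ/N with N = 140942: 0.5922, 0.1195, 0.2883.
p̂_st = 0.5922·0.317 + 0.1195·0.293 + 0.2883·0.210 ≈ 0.28328... → 0.283.

0.283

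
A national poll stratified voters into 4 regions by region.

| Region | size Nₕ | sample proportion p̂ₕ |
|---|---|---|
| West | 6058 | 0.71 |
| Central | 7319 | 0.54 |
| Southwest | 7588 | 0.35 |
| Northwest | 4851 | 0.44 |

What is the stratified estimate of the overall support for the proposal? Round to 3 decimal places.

0.505

Wₕ = Nₕ/N with N = 25816: 0.2347, 0.2835, 0.2939, 0.1879.
p̂_st = 0.2347·0.71 + 0.2835·0.54 + 0.2939·0.35 + 0.1879·0.44 ≈ 0.50526... → 0.505.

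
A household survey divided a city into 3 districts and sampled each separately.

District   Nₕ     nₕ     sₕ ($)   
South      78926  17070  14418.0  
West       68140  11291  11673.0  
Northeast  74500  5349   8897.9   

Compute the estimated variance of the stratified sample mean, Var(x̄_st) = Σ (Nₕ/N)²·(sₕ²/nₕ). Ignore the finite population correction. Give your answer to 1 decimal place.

N = 221566; Wₕ = Nₕ/N.
district South: (78926/221566)²·14418.0²/17070 = 1545.2917
district West: (68140/221566)²·11673.0²/11291 = 1141.3809
district Northeast: (74500/221566)²·8897.9²/5349 = 1673.4346
Sum = 4360.1072 → 4360.1.

4360.1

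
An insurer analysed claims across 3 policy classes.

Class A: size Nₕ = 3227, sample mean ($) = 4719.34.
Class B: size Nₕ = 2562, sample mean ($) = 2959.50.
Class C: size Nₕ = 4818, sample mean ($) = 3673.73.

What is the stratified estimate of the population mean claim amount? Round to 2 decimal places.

3819.33

N = 3227 + 2562 + 4818 = 10607.
Overall mean = Σ (Nₕ/N)·x̄ₕ — weight by population share, not a simple average.
Σ Nₕx̄ₕ = 3227·4719.34 + 2562·2959.50 + 4818·3673.73 = 15229310.18 + 7582239 + 17700031.14 = 40511580.32.
Divide by N: 40511580.32 / 10607 = 3819.3250... → 3819.33.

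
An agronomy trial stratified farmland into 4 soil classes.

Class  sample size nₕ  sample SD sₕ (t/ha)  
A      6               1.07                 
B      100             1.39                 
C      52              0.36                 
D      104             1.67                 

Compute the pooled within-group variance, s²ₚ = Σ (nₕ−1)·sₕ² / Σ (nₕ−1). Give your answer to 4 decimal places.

A: (6−1)·1.07² = 5·1.1449 = 5.7245
B: (100−1)·1.39² = 99·1.9321 = 191.2779
C: (52−1)·0.36² = 51·0.1296 = 6.6096
D: (104−1)·1.67² = 103·2.7889 = 287.2567
Numerator = 490.8687; denominator = Σ(nₕ−1) = 258.
s²ₚ = 490.8687/258 = 1.902592... → 1.9026.

1.9026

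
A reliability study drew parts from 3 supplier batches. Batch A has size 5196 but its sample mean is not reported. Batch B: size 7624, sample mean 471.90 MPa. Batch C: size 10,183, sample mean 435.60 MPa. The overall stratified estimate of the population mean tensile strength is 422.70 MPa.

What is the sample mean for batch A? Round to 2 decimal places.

N = 5196 + 7624 + 10183 = 23003.
Overall total = μ·N = 422.70·23003 = 9723368.1.
Subtract the known strata: 7624·471.90 + 10183·435.60 = 8033480.4.
Remaining total for batch A: 9723368.1 − 8033480.4 = 1689887.7.
Divide by its size: 1689887.7 / 5196 = 325.2286... → 325.23.

325.23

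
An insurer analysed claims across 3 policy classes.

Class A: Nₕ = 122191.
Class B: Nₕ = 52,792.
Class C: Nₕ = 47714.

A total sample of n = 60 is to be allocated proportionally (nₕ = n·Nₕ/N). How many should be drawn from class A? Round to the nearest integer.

33

N = 122191 + 52792 + 47714 = 222697.
n_A = 60·122191/222697 = 32.921... → 33.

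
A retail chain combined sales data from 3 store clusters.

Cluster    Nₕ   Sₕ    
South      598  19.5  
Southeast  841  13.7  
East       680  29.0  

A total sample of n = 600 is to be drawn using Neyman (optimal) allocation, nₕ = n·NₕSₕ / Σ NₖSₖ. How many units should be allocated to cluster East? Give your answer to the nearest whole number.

South: NₕSₕ = 598·19.5 = 11661
Southeast: NₕSₕ = 841·13.7 = 11521.7
East: NₕSₕ = 680·29.0 = 19720
Σ NₕSₕ = 42902.7.
n_East = 600·19720/42902.7 = 275.787... → 276.

276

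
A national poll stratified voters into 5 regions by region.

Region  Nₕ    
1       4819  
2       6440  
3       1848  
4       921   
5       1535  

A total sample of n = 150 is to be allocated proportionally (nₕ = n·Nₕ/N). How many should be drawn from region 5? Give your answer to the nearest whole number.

Share of region 5 = 1535/15563 = 0.09863.
Allocate 150 × 0.09863 = 14.795... → 15.

15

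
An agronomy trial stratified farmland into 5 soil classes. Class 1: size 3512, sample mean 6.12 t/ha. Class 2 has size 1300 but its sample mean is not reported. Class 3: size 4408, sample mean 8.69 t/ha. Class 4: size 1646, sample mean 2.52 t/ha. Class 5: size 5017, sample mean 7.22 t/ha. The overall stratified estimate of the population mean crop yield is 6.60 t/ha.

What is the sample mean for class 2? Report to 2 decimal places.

3.58

Σ Nₕx̄ₕ = N·μ, so 1300·x̄_2 = 15883·6.60 − (3512·6.12 + 4408·8.69 + 1646·2.52 + 5017·7.22).
= 104827.8 − 100169.62 = 4658.18.
x̄_2 = 4658.18 / 1300 = 3.5832... → 3.58.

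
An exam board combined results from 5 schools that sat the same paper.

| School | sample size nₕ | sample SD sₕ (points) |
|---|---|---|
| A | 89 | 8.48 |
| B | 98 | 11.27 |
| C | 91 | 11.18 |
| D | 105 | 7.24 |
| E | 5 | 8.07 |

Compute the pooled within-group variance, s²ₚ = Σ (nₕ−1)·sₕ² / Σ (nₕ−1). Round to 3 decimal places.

92.975

A: (89−1)·8.48² = 88·71.9104 = 6328.1152
B: (98−1)·11.27² = 97·127.0129 = 12320.2513
C: (91−1)·11.18² = 90·124.9924 = 11249.316
D: (105−1)·7.24² = 104·52.4176 = 5451.4304
E: (5−1)·8.07² = 4·65.1249 = 260.4996
Numerator = 35609.6125; denominator = Σ(nₕ−1) = 383.
s²ₚ = 35609.6125/383 = 92.97549... → 92.975.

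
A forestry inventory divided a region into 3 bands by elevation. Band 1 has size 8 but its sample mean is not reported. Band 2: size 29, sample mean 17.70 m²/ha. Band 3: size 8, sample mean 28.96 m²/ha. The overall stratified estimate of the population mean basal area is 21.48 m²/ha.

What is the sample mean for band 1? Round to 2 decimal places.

27.70

Σ Nₕx̄ₕ = N·μ, so 8·x̄_1 = 45·21.48 − (29·17.70 + 8·28.96).
= 966.6 − 744.98 = 221.62.
x̄_1 = 221.62 / 8 = 27.7025 → 27.70.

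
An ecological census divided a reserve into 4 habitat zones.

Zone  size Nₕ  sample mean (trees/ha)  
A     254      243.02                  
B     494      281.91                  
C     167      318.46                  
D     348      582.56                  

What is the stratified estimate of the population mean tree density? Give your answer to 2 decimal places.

N = 1263; weights Wₕ = Nₕ/N = (0.2011, 0.3911, 0.1322, 0.2755).
x̄_st = Σ Wₕ·x̄ₕ = 0.2011·243.02 + 0.3911·281.91 + 0.1322·318.46 + 0.2755·582.56 ≈ 361.7611...
→ 361.76.

361.76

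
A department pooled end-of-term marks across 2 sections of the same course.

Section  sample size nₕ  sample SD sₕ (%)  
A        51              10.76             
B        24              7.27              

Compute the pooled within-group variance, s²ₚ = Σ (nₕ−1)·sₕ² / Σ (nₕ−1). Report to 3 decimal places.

95.952

A: (51−1)·10.76² = 50·115.7776 = 5788.88
B: (24−1)·7.27² = 23·52.8529 = 1215.6167
Numerator = 7004.4967; denominator = Σ(nₕ−1) = 73.
s²ₚ = 7004.4967/73 = 95.95201... → 95.952.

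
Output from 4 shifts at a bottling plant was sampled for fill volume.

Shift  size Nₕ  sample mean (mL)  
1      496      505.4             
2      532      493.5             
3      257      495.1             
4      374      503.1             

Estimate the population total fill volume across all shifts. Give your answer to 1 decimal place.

828620.5

1: 496·505.4 = 250678.4
2: 532·493.5 = 262542
3: 257·495.1 = 127240.7
4: 374·503.1 = 188159.4
τ̂ = Σ Nₕx̄ₕ = 828620.5.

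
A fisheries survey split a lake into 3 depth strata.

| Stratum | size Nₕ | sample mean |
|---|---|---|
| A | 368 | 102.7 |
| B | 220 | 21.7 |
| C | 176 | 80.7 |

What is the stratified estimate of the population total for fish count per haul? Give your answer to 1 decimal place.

56770.8

A: 368·102.7 = 37793.6
B: 220·21.7 = 4774
C: 176·80.7 = 14203.2
τ̂ = Σ Nₕx̄ₕ = 56770.8.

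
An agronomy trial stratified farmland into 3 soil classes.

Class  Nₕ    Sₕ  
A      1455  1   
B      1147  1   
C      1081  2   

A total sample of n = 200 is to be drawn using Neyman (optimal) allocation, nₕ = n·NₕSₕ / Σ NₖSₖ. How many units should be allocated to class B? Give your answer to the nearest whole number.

A: NₕSₕ = 1455·1 = 1455
B: NₕSₕ = 1147·1 = 1147
C: NₕSₕ = 1081·2 = 2162
Σ NₕSₕ = 4764.
n_B = 200·1147/4764 = 48.153... → 48.

48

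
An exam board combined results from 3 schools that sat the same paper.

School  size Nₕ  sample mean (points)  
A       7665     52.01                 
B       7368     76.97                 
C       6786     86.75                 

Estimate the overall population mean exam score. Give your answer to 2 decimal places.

N = 7665 + 7368 + 6786 = 21819.
The stratified mean weights each stratum mean by its population share Nₕ/N.
Σ Nₕx̄ₕ = 7665·52.01 + 7368·76.97 + 6786·86.75 = 398656.65 + 567114.96 + 588685.5 = 1554457.11.
Divide by N: 1554457.11 / 21819 = 71.2433... → 71.24.

71.24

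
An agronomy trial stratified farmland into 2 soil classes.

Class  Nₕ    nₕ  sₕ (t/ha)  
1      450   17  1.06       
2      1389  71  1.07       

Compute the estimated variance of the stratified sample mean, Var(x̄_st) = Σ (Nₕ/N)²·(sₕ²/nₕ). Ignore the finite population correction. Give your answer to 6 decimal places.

N = 1839; Wₕ = Nₕ/N.
class 1: (450/1839)²·1.06²/17 = 0.003957531
class 2: (1389/1839)²·1.07²/71 = 0.009199204
Sum = 0.013156735 → 0.013157.

0.013157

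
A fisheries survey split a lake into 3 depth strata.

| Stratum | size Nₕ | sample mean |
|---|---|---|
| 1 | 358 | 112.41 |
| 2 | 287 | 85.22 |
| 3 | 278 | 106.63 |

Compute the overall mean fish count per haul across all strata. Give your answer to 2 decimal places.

102.21

x̄_st = (Σ Nₕx̄ₕ) / (Σ Nₕ) = (358·112.41 + 287·85.22 + 278·106.63) / 923
= 94344.06 / 923 = 102.2146... → 102.21.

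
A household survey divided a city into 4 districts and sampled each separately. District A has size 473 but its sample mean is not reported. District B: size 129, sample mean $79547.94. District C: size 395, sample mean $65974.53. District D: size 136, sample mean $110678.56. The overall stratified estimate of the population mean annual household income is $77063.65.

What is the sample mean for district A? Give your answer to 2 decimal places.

N = 473 + 129 + 395 + 136 = 1133.
Overall total = μ·N = 77063.65·1133 = 87313115.45.
Subtract the known strata: 129·79547.94 + 395·65974.53 + 136·110678.56 = 51373907.77.
Remaining total for district A: 87313115.45 − 51373907.77 = 35939207.68.
Divide by its size: 35939207.68 / 473 = 75981.4116... → 75981.41.

75981.41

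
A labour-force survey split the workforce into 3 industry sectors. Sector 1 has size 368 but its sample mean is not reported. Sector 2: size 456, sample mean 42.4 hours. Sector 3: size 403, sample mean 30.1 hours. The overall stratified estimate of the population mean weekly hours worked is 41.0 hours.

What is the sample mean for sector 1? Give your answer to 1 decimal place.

51.2

N = 368 + 456 + 403 = 1227.
Overall total = μ·N = 41.0·1227 = 50307.
Subtract the known strata: 456·42.4 + 403·30.1 = 31464.7.
Remaining total for sector 1: 50307 − 31464.7 = 18842.3.
Divide by its size: 18842.3 / 368 = 51.202... → 51.2.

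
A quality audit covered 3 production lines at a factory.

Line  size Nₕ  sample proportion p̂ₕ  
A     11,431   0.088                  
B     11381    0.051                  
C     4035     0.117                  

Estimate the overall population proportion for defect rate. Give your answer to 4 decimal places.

Wₕ = Nₕ/N with N = 26847: 0.4258, 0.4239, 0.1503.
p̂_st = 0.4258·0.088 + 0.4239·0.051 + 0.1503·0.117 ≈ 0.076674... → 0.0767.

0.0767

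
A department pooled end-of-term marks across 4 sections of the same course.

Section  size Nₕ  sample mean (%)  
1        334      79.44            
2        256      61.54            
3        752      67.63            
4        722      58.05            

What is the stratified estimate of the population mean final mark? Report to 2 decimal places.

N = 2064; weights Wₕ = Nₕ/N = (0.1618, 0.1240, 0.3643, 0.3498).
x̄_st = Σ Wₕ·x̄ₕ = 0.1618·79.44 + 0.1240·61.54 + 0.3643·67.63 + 0.3498·58.05 ≈ 65.4346...
→ 65.43.

65.43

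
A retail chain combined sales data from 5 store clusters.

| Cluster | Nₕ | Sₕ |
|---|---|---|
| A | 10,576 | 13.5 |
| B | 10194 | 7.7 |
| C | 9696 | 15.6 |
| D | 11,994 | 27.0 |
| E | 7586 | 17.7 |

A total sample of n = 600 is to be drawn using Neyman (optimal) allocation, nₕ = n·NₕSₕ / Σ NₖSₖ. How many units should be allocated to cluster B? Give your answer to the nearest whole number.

Σ NₕSₕ = 10576·13.5 + 10194·7.7 + 9696·15.6 + 11994·27.0 + 7586·17.7 = 830637.6.
Share for B: 78493.8/830637.6 = 0.09450.
n_B = 600 × 0.09450 = 56.699... → 57.

57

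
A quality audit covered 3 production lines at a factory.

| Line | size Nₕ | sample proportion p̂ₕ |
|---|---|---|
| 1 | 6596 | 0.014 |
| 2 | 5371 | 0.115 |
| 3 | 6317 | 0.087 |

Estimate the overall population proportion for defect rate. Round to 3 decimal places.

0.069

N = 6596 + 5371 + 6317 = 18284.
Overall proportion = Σ (Nₕ/N)·p̂ₕ.
Σ Nₕp̂ₕ = 92.344 + 617.665 + 549.579 = 1259.588.
1259.588 / 18284 = 0.06889... → 0.069.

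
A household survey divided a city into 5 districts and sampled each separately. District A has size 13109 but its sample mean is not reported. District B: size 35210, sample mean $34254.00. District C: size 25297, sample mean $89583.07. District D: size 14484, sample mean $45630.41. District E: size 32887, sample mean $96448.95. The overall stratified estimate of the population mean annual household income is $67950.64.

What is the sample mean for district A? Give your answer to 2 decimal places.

69879.50

Σ Nₕx̄ₕ = N·μ, so 13109·x̄_A = 120987·67950.64 − (35210·34254.00 + 25297·89583.07 + 14484·45630.41 + 32887·96448.95).
= 8221144081.68 − 7305093738.88 = 916050342.8.
x̄_A = 916050342.8 / 13109 = 69879.4983... → 69879.50.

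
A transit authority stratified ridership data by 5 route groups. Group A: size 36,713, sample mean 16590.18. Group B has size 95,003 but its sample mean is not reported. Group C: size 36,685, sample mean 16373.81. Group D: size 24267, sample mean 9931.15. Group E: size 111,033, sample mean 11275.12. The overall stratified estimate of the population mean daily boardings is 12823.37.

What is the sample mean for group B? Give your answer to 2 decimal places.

N = 36713 + 95003 + 36685 + 24267 + 111033 = 303701.
Overall total = μ·N = 12823.37·303701 = 3894470292.37.
Subtract the known strata: 36713·16590.18 + 36685·16373.81 + 24267·9931.15 + 111033·11275.12 = 2702658114.2.
Remaining total for group B: 3894470292.37 − 2702658114.2 = 1191812178.17.
Divide by its size: 1191812178.17 / 95003 = 12544.9952... → 12545.00.

12545.00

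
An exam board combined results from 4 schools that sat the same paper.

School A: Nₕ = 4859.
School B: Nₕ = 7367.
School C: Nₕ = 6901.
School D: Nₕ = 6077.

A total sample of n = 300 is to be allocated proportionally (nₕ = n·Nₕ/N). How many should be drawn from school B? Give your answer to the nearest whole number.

88

N = 4859 + 7367 + 6901 + 6077 = 25204.
n_B = 300·7367/25204 = 87.688... → 88.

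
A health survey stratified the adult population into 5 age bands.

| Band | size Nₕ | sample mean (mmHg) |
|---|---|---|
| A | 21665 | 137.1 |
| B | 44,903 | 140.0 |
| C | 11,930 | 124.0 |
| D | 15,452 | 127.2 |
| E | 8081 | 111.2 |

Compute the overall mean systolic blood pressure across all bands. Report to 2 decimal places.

133.29

x̄_st = (Σ Nₕx̄ₕ) / (Σ Nₕ) = (21665·137.1 + 44903·140.0 + 11930·124.0 + 15452·127.2 + 8081·111.2) / 102031
= 13600113.1 / 102031 = 133.2939... → 133.29.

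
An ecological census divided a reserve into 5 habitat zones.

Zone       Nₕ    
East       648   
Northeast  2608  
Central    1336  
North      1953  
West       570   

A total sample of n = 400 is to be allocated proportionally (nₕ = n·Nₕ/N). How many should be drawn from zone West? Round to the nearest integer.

32

Share of zone West = 570/7115 = 0.08011.
Allocate 400 × 0.08011 = 32.045... → 32.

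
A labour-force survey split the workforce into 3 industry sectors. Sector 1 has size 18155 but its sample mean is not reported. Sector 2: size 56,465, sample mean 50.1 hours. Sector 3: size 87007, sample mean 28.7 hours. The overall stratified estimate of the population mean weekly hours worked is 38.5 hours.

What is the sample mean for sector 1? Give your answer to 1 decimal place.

Σ Nₕx̄ₕ = N·μ, so 18155·x̄_1 = 161627·38.5 − (56465·50.1 + 87007·28.7).
= 6222639.5 − 5325997.4 = 896642.1.
x̄_1 = 896642.1 / 18155 = 49.388... → 49.4.

49.4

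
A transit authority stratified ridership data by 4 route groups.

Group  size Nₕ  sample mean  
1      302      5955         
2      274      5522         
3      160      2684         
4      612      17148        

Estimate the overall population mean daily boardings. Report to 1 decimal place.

N = 302 + 274 + 160 + 612 = 1348.
Overall mean = Σ (Nₕ/N)·x̄ₕ — weight by population share, not a simple average.
Σ Nₕx̄ₕ = 302·5955 + 274·5522 + 160·2684 + 612·17148 = 1798410 + 1513028 + 429440 + 10494576 = 14235454.
Divide by N: 14235454 / 1348 = 10560.426... → 10560.4.

10560.4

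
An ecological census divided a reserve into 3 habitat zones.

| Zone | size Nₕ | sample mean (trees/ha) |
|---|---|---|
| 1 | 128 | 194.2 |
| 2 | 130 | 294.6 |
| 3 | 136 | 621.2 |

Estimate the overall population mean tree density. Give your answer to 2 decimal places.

x̄_st = (Σ Nₕx̄ₕ) / (Σ Nₕ) = (128·194.2 + 130·294.6 + 136·621.2) / 394
= 147638.8 / 394 = 374.7178... → 374.72.

374.72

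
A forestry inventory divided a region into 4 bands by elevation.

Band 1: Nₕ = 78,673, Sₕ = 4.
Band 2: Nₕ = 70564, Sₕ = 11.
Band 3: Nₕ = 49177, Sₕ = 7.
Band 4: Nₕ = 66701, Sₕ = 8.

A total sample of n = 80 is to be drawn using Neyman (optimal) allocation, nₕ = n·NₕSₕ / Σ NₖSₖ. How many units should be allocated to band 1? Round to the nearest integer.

13

Σ NₕSₕ = 78673·4 + 70564·11 + 49177·7 + 66701·8 = 1968743.
Share for 1: 314692/1968743 = 0.15984.
n_1 = 80 × 0.15984 = 12.788... → 13.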